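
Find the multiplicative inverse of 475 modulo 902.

545

902 = 1×475 + 427
475 = 1×427 + 48
427 = 8×48 + 43
48 = 1×43 + 5
43 = 8×5 + 3
5 = 1×3 + 2
3 = 1×2 + 1
2 = 2×1 + 0
gcd(475, 902) = 1, so the inverse exists.
Back-substitute for 1:
1 = 1×3 − 1×2
  = −1×5 + 2×3
  = 2×43 − 17×5
  = −17×48 + 19×43
  = 19×427 − 169×48
  = −169×475 + 188×427
  = 188×902 − 357×475
So 475⁻¹ ≡ −357 ≡ 545 (mod 902).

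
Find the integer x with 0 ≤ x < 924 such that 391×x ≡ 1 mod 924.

924 = 2*391 + 142
391 = 2*142 + 107
142 = 1*107 + 35
107 = 3*35 + 2
35 = 17*2 + 1
2 = 2*1 + 0
gcd(391, 924) = 1, so the inverse exists.
Back-substitute for 1:
1 = 1*35 − 17*2
  = −17*107 + 52*35
  = 52*142 − 69*107
  = −69*391 + 190*142
  = 190*924 − 449*391
So 391⁻¹ ≡ −449 ≡ 475 (mod 924).

475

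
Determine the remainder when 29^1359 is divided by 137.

By square-and-multiply:
1359 in binary is 10101001111, i.e. 1359 = 1024 + 256 + 64 + 8 + 4 + 2 + 1.
29^1 ≡ 29 (mod 137)
29^2 ≡ 29^2 = 841 ≡ 19 (mod 137)
29^4 ≡ 19^2 = 361 ≡ 87 (mod 137)
29^8 ≡ 87^2 = 7569 ≡ 34 (mod 137)
29^16 ≡ 34^2 = 1156 ≡ 60 (mod 137)
29^32 ≡ 60^2 = 3600 ≡ 38 (mod 137)
29^64 ≡ 38^2 = 1444 ≡ 74 (mod 137)
29^128 ≡ 74^2 = 5476 ≡ 133 (mod 137)
29^256 ≡ 133^2 = 17689 ≡ 16 (mod 137)
29^512 ≡ 16^2 = 256 ≡ 119 (mod 137)
29^1024 ≡ 119^2 = 14161 ≡ 50 (mod 137)
29^1359 = 29^1024 * 29^256 * 29^64 * 29^8 * 29^4 * 29^2 * 29^1 ≡ 50 * 16 * 74 * 34 * 87 * 19 * 29 (mod 137).
Accumulate the product:
50 * 16 = 800 ≡ 115
115 * 74 = 8510 ≡ 16
16 * 34 = 544 ≡ 133
133 * 87 = 11571 ≡ 63
63 * 19 = 1197 ≡ 101
101 * 29 = 2929 ≡ 52

52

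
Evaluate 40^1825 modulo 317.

95

1825 in binary is 11100100001, i.e. 1825 = 1024 + 512 + 256 + 32 + 1.
40^1 ≡ 40 (mod 317)
40^2 ≡ 40^2 = 1600 ≡ 15 (mod 317)
40^4 ≡ 15^2 = 225 (mod 317)
40^8 ≡ 225^2 = 50625 ≡ 222 (mod 317)
40^16 ≡ 222^2 = 49284 ≡ 149 (mod 317)
40^32 ≡ 149^2 = 22201 ≡ 11 (mod 317)
40^64 ≡ 11^2 = 121 (mod 317)
40^128 ≡ 121^2 = 14641 ≡ 59 (mod 317)
40^256 ≡ 59^2 = 3481 ≡ 311 (mod 317)
40^512 ≡ 311^2 = 96721 ≡ 36 (mod 317)
40^1024 ≡ 36^2 = 1296 ≡ 28 (mod 317)
40^1825 = 40^1024 * 40^512 * 40^256 * 40^32 * 40^1 ≡ 28 * 36 * 311 * 11 * 40 (mod 317).
Accumulate the product:
28 * 36 = 1008 ≡ 57
57 * 311 = 17727 ≡ 292
292 * 11 = 3212 ≡ 42
42 * 40 = 1680 ≡ 95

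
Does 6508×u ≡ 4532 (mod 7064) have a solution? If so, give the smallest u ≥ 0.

373

gcd(6508, 7064) = 4, and 4 | 4532, so solutions exist.
Divide through by 4: 1627×u ≡ 1133 (mod 1766).
1627⁻¹ ≡ 775 (mod 1766).
u ≡ 775×1133 ≡ 373 (mod 1766).
The smallest non-negative solution is u = 373.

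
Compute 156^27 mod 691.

Compute successive squares:
27 in binary is 11011, i.e. 27 = 16 + 8 + 2 + 1.
156^1 ≡ 156 (mod 691)
156^2 ≡ 156^2 = 24336 ≡ 151 (mod 691)
156^4 ≡ 151^2 = 22801 ≡ 689 (mod 691)
156^8 ≡ 689^2 = 474721 ≡ 4 (mod 691)
156^16 ≡ 4^2 = 16 (mod 691)
156^27 = 156^16 * 156^8 * 156^2 * 156^1 ≡ 16 * 4 * 151 * 156 (mod 691).
Accumulate the product:
16 * 4 = 64
64 * 151 = 9664 ≡ 681
681 * 156 = 106236 ≡ 513

513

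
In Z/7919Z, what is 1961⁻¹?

4329

7919 = 4×1961 + 75
1961 = 26×75 + 11
75 = 6×11 + 9
11 = 1×9 + 2
9 = 4×2 + 1
2 = 2×1 + 0
gcd(1961, 7919) = 1, so the inverse exists.
Back-substitute for 1:
1 = 1×9 − 4×2
  = −4×11 + 5×9
  = 5×75 − 34×11
  = −34×1961 + 889×75
  = 889×7919 − 3590×1961
So 1961⁻¹ ≡ −3590 ≡ 4329 (mod 7919).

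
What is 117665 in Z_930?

117665 = 126*930 + 485, so 117665 ≡ 485 (mod 930).

485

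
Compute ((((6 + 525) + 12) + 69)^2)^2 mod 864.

6 + 525 = 531
531 + 12 = 543
543 + 69 = 612
(612)^2 ≡ 432 (mod 864)
(432)^2 ≡ 0 (mod 864)

0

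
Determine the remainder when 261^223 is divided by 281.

80

223 in binary is 11011111, i.e. 223 = 128 + 64 + 16 + 8 + 4 + 2 + 1.
261^1 ≡ 261 (mod 281)
261^2 ≡ 261^2 = 68121 ≡ 119 (mod 281)
261^4 ≡ 119^2 = 14161 ≡ 111 (mod 281)
261^8 ≡ 111^2 = 12321 ≡ 238 (mod 281)
261^16 ≡ 238^2 = 56644 ≡ 163 (mod 281)
261^32 ≡ 163^2 = 26569 ≡ 155 (mod 281)
261^64 ≡ 155^2 = 24025 ≡ 140 (mod 281)
261^128 ≡ 140^2 = 19600 ≡ 211 (mod 281)
261^223 = 261^128 · 261^64 · 261^16 · 261^8 · 261^4 · 261^2 · 261^1 ≡ 211 · 140 · 163 · 238 · 111 · 119 · 261 (mod 281).
Accumulate the product:
211 · 140 = 29540 ≡ 35
35 · 163 = 5705 ≡ 85
85 · 238 = 20230 ≡ 279
279 · 111 = 30969 ≡ 59
59 · 119 = 7021 ≡ 277
277 · 261 = 72297 ≡ 80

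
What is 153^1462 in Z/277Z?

1462 in binary is 10110110110, i.e. 1462 = 1024 + 256 + 128 + 32 + 16 + 4 + 2.
153^1 ≡ 153 (mod 277)
153^2 ≡ 153^2 = 23409 ≡ 141 (mod 277)
153^4 ≡ 141^2 = 19881 ≡ 214 (mod 277)
153^8 ≡ 214^2 = 45796 ≡ 91 (mod 277)
153^16 ≡ 91^2 = 8281 ≡ 248 (mod 277)
153^32 ≡ 248^2 = 61504 ≡ 10 (mod 277)
153^64 ≡ 10^2 = 100 (mod 277)
153^128 ≡ 100^2 = 10000 ≡ 28 (mod 277)
153^256 ≡ 28^2 = 784 ≡ 230 (mod 277)
153^512 ≡ 230^2 = 52900 ≡ 270 (mod 277)
153^1024 ≡ 270^2 = 72900 ≡ 49 (mod 277)
153^1462 = 153^1024 * 153^256 * 153^128 * 153^32 * 153^16 * 153^4 * 153^2 ≡ 49 * 230 * 28 * 10 * 248 * 214 * 141 (mod 277).
Accumulate the product:
49 * 230 = 11270 ≡ 190
190 * 28 = 5320 ≡ 57
57 * 10 = 570 ≡ 16
16 * 248 = 3968 ≡ 90
90 * 214 = 19260 ≡ 147
147 * 141 = 20727 ≡ 229

229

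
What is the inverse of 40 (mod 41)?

Apply the Euclidean algorithm and back-substitute:
41 = 1·40 + 1
40 = 40·1 + 0
gcd(40, 41) = 1, so the inverse exists.
Bézout: 1 = 1·41 − 1·40.
So 40⁻¹ ≡ −1 ≡ 40 (mod 41).

40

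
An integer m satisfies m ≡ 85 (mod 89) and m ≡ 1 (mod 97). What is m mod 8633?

5336

89⁻¹ mod 97: 89·12 ≡ 1 (mod 97), so 89⁻¹ ≡ 12.
m = 85 + 89·((1 − 85)·12 mod 97) = 85 + 89·59 = 5336.
Check: 5336 mod 89 = 85, 5336 mod 97 = 1. ✓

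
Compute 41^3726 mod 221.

By square-and-multiply:
3726 in binary is 111010001110, i.e. 3726 = 2048 + 1024 + 512 + 128 + 8 + 4 + 2.
41^1 ≡ 41 (mod 221)
41^2 ≡ 41^2 = 1681 ≡ 134 (mod 221)
41^4 ≡ 134^2 = 17956 ≡ 55 (mod 221)
41^8 ≡ 55^2 = 3025 ≡ 152 (mod 221)
41^16 ≡ 152^2 = 23104 ≡ 120 (mod 221)
41^32 ≡ 120^2 = 14400 ≡ 35 (mod 221)
41^64 ≡ 35^2 = 1225 ≡ 120 (mod 221)
41^128 ≡ 120^2 = 14400 ≡ 35 (mod 221)
41^256 ≡ 35^2 = 1225 ≡ 120 (mod 221)
41^512 ≡ 120^2 = 14400 ≡ 35 (mod 221)
41^1024 ≡ 35^2 = 1225 ≡ 120 (mod 221)
41^2048 ≡ 120^2 = 14400 ≡ 35 (mod 221)
41^3726 = 41^2048 · 41^1024 · 41^512 · 41^128 · 41^8 · 41^4 · 41^2 ≡ 35 · 120 · 35 · 35 · 152 · 55 · 134 (mod 221).
Accumulate the product:
35 · 120 = 4200 ≡ 1
1 · 35 = 35
35 · 35 = 1225 ≡ 120
120 · 152 = 18240 ≡ 118
118 · 55 = 6490 ≡ 81
81 · 134 = 10854 ≡ 25

25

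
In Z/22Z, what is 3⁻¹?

15

By the extended Euclidean algorithm:
22 = 7×3 + 1
3 = 3×1 + 0
gcd(3, 22) = 1, so the inverse exists.
Bézout: 1 = 1×22 − 7×3.
So 3⁻¹ ≡ −7 ≡ 15 (mod 22).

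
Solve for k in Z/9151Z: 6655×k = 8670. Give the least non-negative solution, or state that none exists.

gcd(6655, 9151) = 1, so a unique solution mod 9151 exists.
6655⁻¹ ≡ 6097 (mod 9151).
k ≡ 6097×8670 ≡ 4814 (mod 9151).

4814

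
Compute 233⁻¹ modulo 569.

232

569 = 2*233 + 103
233 = 2*103 + 27
103 = 3*27 + 22
27 = 1*22 + 5
22 = 4*5 + 2
5 = 2*2 + 1
2 = 2*1 + 0
gcd(233, 569) = 1, so the inverse exists.
Bézout: 1 = −95*569 + 232*233.
So 233⁻¹ ≡ 232 (mod 569).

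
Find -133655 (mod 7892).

509

-133655 = -17×7892 + 509, so -133655 ≡ 509 (mod 7892).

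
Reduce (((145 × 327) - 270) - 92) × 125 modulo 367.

145 × 327 = 47415 ≡ 72 (mod 367)
72 - 270 = -198 ≡ 169 (mod 367)
169 - 92 = 77
77 × 125 = 9625 ≡ 83 (mod 367)

83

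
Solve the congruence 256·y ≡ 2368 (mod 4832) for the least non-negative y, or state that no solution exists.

47

gcd(256, 4832) = 32, and 32 | 2368, so solutions exist.
Divide through by 32: 8·y ≡ 74 mod 151.
8⁻¹ ≡ 19 (mod 151).
y ≡ 19·74 ≡ 47 (mod 151).
The smallest non-negative solution is y = 47.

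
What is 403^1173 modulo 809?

131

By square-and-multiply:
403^1 ≡ 403 (mod 809)
403^2 ≡ 403^2 = 162409 ≡ 609 (mod 809)
403^4 ≡ 609^2 = 370881 ≡ 359 (mod 809)
403^8 ≡ 359^2 = 128881 ≡ 250 (mod 809)
403^16 ≡ 250^2 = 62500 ≡ 207 (mod 809)
403^32 ≡ 207^2 = 42849 ≡ 781 (mod 809)
403^64 ≡ 781^2 = 609961 ≡ 784 (mod 809)
403^128 ≡ 784^2 = 614656 ≡ 625 (mod 809)
403^256 ≡ 625^2 = 390625 ≡ 687 (mod 809)
403^512 ≡ 687^2 = 471969 ≡ 322 (mod 809)
403^1024 ≡ 322^2 = 103684 ≡ 132 (mod 809)
403^1173 = 403^1024 · 403^128 · 403^16 · 403^4 · 403^1 ≡ 132 · 625 · 207 · 359 · 403 (mod 809).
Accumulate the product:
132 · 625 = 82500 ≡ 791
791 · 207 = 163737 ≡ 319
319 · 359 = 114521 ≡ 452
452 · 403 = 182156 ≡ 131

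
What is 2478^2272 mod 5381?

Compute successive squares:
2272 in binary is 100011100000, i.e. 2272 = 2048 + 128 + 64 + 32.
2478^1 ≡ 2478 (mod 5381)
2478^2 ≡ 2478^2 = 6140484 ≡ 763 (mod 5381)
2478^4 ≡ 763^2 = 582169 ≡ 1021 (mod 5381)
2478^8 ≡ 1021^2 = 1042441 ≡ 3908 (mod 5381)
2478^16 ≡ 3908^2 = 15272464 ≡ 1186 (mod 5381)
2478^32 ≡ 1186^2 = 1406596 ≡ 2155 (mod 5381)
2478^64 ≡ 2155^2 = 4644025 ≡ 222 (mod 5381)
2478^128 ≡ 222^2 = 49284 ≡ 855 (mod 5381)
2478^256 ≡ 855^2 = 731025 ≡ 4590 (mod 5381)
2478^512 ≡ 4590^2 = 21068100 ≡ 1485 (mod 5381)
2478^1024 ≡ 1485^2 = 2205225 ≡ 4396 (mod 5381)
2478^2048 ≡ 4396^2 = 19324816 ≡ 1645 (mod 5381)
2478^2272 = 2478^2048 × 2478^128 × 2478^64 × 2478^32 ≡ 1645 × 855 × 222 × 2155 (mod 5381).
Accumulate the product:
1645 × 855 = 1406475 ≡ 2034
2034 × 222 = 451548 ≡ 4925
4925 × 2155 = 10613375 ≡ 2043

2043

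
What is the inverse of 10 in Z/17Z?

12

Apply the Euclidean algorithm and back-substitute:
17 = 1·10 + 7
10 = 1·7 + 3
7 = 2·3 + 1
3 = 3·1 + 0
gcd(10, 17) = 1, so the inverse exists.
Bézout: 1 = 3·17 − 5·10.
So 10⁻¹ ≡ −5 ≡ 12 (mod 17).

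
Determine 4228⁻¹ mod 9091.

Run the extended Euclidean algorithm:
9091 = 2×4228 + 635
4228 = 6×635 + 418
635 = 1×418 + 217
418 = 1×217 + 201
217 = 1×201 + 16
201 = 12×16 + 9
16 = 1×9 + 7
9 = 1×7 + 2
7 = 3×2 + 1
2 = 2×1 + 0
gcd(4228, 9091) = 1, so the inverse exists.
Back-substitute for 1:
1 = 1×7 − 3×2
  = −3×9 + 4×7
  = 4×16 − 7×9
  = −7×201 + 88×16
  = 88×217 − 95×201
  = −95×418 + 183×217
  = 183×635 − 278×418
  = −278×4228 + 1851×635
  = 1851×9091 − 3980×4228
So 4228⁻¹ ≡ −3980 ≡ 5111 (mod 9091).

5111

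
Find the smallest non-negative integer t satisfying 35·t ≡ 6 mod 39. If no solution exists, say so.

gcd(35, 39) = 1, so a unique solution mod 39 exists.
35⁻¹ ≡ 29 (mod 39).
t ≡ 29·6 ≡ 18 (mod 39).

18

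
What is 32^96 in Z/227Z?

Compute successive squares:
96 in binary is 1100000, i.e. 96 = 64 + 32.
32^1 ≡ 32 (mod 227)
32^2 ≡ 32^2 = 1024 ≡ 116 (mod 227)
32^4 ≡ 116^2 = 13456 ≡ 63 (mod 227)
32^8 ≡ 63^2 = 3969 ≡ 110 (mod 227)
32^16 ≡ 110^2 = 12100 ≡ 69 (mod 227)
32^32 ≡ 69^2 = 4761 ≡ 221 (mod 227)
32^64 ≡ 221^2 = 48841 ≡ 36 (mod 227)
32^96 = 32^64 × 32^32 ≡ 36 × 221 (mod 227).
36 × 221 = 7956 ≡ 11 (mod 227).

11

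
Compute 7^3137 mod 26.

11

By square-and-multiply:
3137 in binary is 110001000001, i.e. 3137 = 2048 + 1024 + 64 + 1.
7^1 ≡ 7 (mod 26)
7^2 ≡ 7^2 = 49 ≡ 23 (mod 26)
7^4 ≡ 23^2 = 529 ≡ 9 (mod 26)
7^8 ≡ 9^2 = 81 ≡ 3 (mod 26)
7^16 ≡ 3^2 = 9 (mod 26)
7^32 ≡ 9^2 = 81 ≡ 3 (mod 26)
7^64 ≡ 3^2 = 9 (mod 26)
7^128 ≡ 9^2 = 81 ≡ 3 (mod 26)
7^256 ≡ 3^2 = 9 (mod 26)
7^512 ≡ 9^2 = 81 ≡ 3 (mod 26)
7^1024 ≡ 3^2 = 9 (mod 26)
7^2048 ≡ 9^2 = 81 ≡ 3 (mod 26)
7^3137 = 7^2048 · 7^1024 · 7^64 · 7^1 ≡ 3 · 9 · 9 · 7 (mod 26).
Accumulate the product:
3 · 9 = 27 ≡ 1
1 · 9 = 9
9 · 7 = 63 ≡ 11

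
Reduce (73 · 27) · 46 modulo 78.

73 · 27 = 1971 ≡ 21 (mod 78)
21 · 46 = 966 ≡ 30 (mod 78)

30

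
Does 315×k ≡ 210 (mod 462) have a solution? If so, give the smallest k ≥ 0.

8

gcd(315, 462) = 21, and 21 | 210, so solutions exist.
Divide through by 21: 15×k = 10 (mod 22).
15⁻¹ ≡ 3 (mod 22).
k ≡ 3×10 ≡ 8 (mod 22).
The smallest non-negative solution is k = 8.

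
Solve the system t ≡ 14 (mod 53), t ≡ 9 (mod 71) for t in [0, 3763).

53⁻¹ mod 71: 53×67 ≡ 1 (mod 71), so 53⁻¹ ≡ 67.
t = 14 + 53×((9 − 14)×67 mod 71) = 14 + 53×20 = 1074.
Check: 1074 mod 53 = 14, 1074 mod 71 = 9. ✓

1074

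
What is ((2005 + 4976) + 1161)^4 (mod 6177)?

2005 + 4976 = 6981 ≡ 804 (mod 6177)
804 + 1161 = 1965
(1965)^4 ≡ 1734 (mod 6177)

1734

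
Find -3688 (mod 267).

50

-3688 = -14*267 + 50, so -3688 ≡ 50 (mod 267).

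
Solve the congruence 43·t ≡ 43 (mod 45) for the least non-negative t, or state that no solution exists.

1

gcd(43, 45) = 1, so a unique solution mod 45 exists.
43⁻¹ ≡ 22 (mod 45).
t ≡ 22·43 ≡ 1 (mod 45).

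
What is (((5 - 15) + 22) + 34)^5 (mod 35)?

5 - 15 = -10 ≡ 25 (mod 35)
25 + 22 = 47 ≡ 12 (mod 35)
12 + 34 = 46 ≡ 11 (mod 35)
(11)^5 ≡ 16 (mod 35)

16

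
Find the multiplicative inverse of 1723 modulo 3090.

217

Apply the Euclidean algorithm and back-substitute:
3090 = 1·1723 + 1367
1723 = 1·1367 + 356
1367 = 3·356 + 299
356 = 1·299 + 57
299 = 5·57 + 14
57 = 4·14 + 1
14 = 14·1 + 0
gcd(1723, 3090) = 1, so the inverse exists.
Back-substitute for 1:
1 = 1·57 − 4·14
  = −4·299 + 21·57
  = 21·356 − 25·299
  = −25·1367 + 96·356
  = 96·1723 − 121·1367
  = −121·3090 + 217·1723
So 1723⁻¹ ≡ 217 (mod 3090).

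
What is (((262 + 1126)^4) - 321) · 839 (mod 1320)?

262 + 1126 = 1388 ≡ 68 (mod 1320)
(68)^4 ≡ 16 (mod 1320)
16 - 321 = -305 ≡ 1015 (mod 1320)
1015 · 839 = 851585 ≡ 185 (mod 1320)

185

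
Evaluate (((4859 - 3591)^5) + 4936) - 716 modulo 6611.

4859 - 3591 = 1268
(1268)^5 ≡ 2432 (mod 6611)
2432 + 4936 = 7368 ≡ 757 (mod 6611)
757 - 716 = 41

41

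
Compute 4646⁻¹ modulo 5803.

Apply the Euclidean algorithm and back-substitute:
5803 = 1×4646 + 1157
4646 = 4×1157 + 18
1157 = 64×18 + 5
18 = 3×5 + 3
5 = 1×3 + 2
3 = 1×2 + 1
2 = 2×1 + 0
gcd(4646, 5803) = 1, so the inverse exists.
Back-substitute for 1:
1 = 1×3 − 1×2
  = −1×5 + 2×3
  = 2×18 − 7×5
  = −7×1157 + 450×18
  = 450×4646 − 1807×1157
  = −1807×5803 + 2257×4646
So 4646⁻¹ ≡ 2257 (mod 5803).

2257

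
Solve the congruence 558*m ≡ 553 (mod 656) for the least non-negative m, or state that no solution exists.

gcd(558, 656) = 2, and 2 does not divide 553.
So the congruence has no solution.

no solution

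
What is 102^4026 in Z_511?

Using repeated squaring:
102^1 ≡ 102 (mod 511)
102^2 ≡ 102^2 = 10404 ≡ 184 (mod 511)
102^4 ≡ 184^2 = 33856 ≡ 130 (mod 511)
102^8 ≡ 130^2 = 16900 ≡ 37 (mod 511)
102^16 ≡ 37^2 = 1369 ≡ 347 (mod 511)
102^32 ≡ 347^2 = 120409 ≡ 324 (mod 511)
102^64 ≡ 324^2 = 104976 ≡ 221 (mod 511)
102^128 ≡ 221^2 = 48841 ≡ 296 (mod 511)
102^256 ≡ 296^2 = 87616 ≡ 235 (mod 511)
102^512 ≡ 235^2 = 55225 ≡ 37 (mod 511)
102^1024 ≡ 37^2 = 1369 ≡ 347 (mod 511)
102^2048 ≡ 347^2 = 120409 ≡ 324 (mod 511)
102^4026 = 102^2048 × 102^1024 × 102^512 × 102^256 × 102^128 × 102^32 × 102^16 × 102^8 × 102^2 ≡ 324 × 347 × 37 × 235 × 296 × 324 × 347 × 37 × 184 (mod 511).
Accumulate the product:
324 × 347 = 112428 ≡ 8
8 × 37 = 296
296 × 235 = 69560 ≡ 64
64 × 296 = 18944 ≡ 37
37 × 324 = 11988 ≡ 235
235 × 347 = 81545 ≡ 296
296 × 37 = 10952 ≡ 221
221 × 184 = 40664 ≡ 295

295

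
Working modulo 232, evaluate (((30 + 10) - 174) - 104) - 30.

196

30 + 10 = 40
40 - 174 = -134 ≡ 98 (mod 232)
98 - 104 = -6 ≡ 226 (mod 232)
226 - 30 = 196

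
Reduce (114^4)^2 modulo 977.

(114)^4 ≡ 72 (mod 977)
(72)^2 ≡ 299 (mod 977)

299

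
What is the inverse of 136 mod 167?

167 = 1*136 + 31
136 = 4*31 + 12
31 = 2*12 + 7
12 = 1*7 + 5
7 = 1*5 + 2
5 = 2*2 + 1
2 = 2*1 + 0
gcd(136, 167) = 1, so the inverse exists.
Bézout: 1 = −57*167 + 70*136.
So 136⁻¹ ≡ 70 (mod 167).

70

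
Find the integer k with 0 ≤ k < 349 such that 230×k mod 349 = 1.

305

349 = 1*230 + 119
230 = 1*119 + 111
119 = 1*111 + 8
111 = 13*8 + 7
8 = 1*7 + 1
7 = 7*1 + 0
gcd(230, 349) = 1, so the inverse exists.
Back-substitute for 1:
1 = 1*8 − 1*7
  = −1*111 + 14*8
  = 14*119 − 15*111
  = −15*230 + 29*119
  = 29*349 − 44*230
So 230⁻¹ ≡ −44 ≡ 305 (mod 349).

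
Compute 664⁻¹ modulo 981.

229

981 = 1·664 + 317
664 = 2·317 + 30
317 = 10·30 + 17
30 = 1·17 + 13
17 = 1·13 + 4
13 = 3·4 + 1
4 = 4·1 + 0
gcd(664, 981) = 1, so the inverse exists.
Bézout: 1 = −155·981 + 229·664.
So 664⁻¹ ≡ 229 (mod 981).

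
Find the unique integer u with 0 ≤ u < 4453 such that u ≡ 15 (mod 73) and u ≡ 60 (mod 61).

73⁻¹ mod 61: 73×56 ≡ 1 (mod 61), so 73⁻¹ ≡ 56.
u = 15 + 73×((60 − 15)×56 mod 61) = 15 + 73×19 = 1402.

1402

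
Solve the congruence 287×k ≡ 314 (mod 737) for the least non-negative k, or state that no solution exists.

281

gcd(287, 737) = 1, so a unique solution mod 737 exists.
287⁻¹ ≡ 529 (mod 737).
k ≡ 529×314 ≡ 281 (mod 737).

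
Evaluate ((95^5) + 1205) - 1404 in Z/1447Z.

1275

(95)^5 ≡ 27 (mod 1447)
27 + 1205 = 1232
1232 - 1404 = -172 ≡ 1275 (mod 1447)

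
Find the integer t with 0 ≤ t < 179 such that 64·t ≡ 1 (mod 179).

By the extended Euclidean algorithm:
179 = 2*64 + 51
64 = 1*51 + 13
51 = 3*13 + 12
13 = 1*12 + 1
12 = 12*1 + 0
gcd(64, 179) = 1, so the inverse exists.
Bézout: 1 = −5*179 + 14*64.
So 64⁻¹ ≡ 14 (mod 179).

14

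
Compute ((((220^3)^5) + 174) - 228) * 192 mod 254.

0

(220)^3 ≡ 66 (mod 254)
(66)^5 ≡ 54 (mod 254)
54 + 174 = 228
228 - 228 = 0
0 * 192 = 0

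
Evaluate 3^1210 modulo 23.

By square-and-multiply:
1210 in binary is 10010111010, i.e. 1210 = 1024 + 128 + 32 + 16 + 8 + 2.
3^1 ≡ 3 (mod 23)
3^2 ≡ 3^2 = 9 (mod 23)
3^4 ≡ 9^2 = 81 ≡ 12 (mod 23)
3^8 ≡ 12^2 = 144 ≡ 6 (mod 23)
3^16 ≡ 6^2 = 36 ≡ 13 (mod 23)
3^32 ≡ 13^2 = 169 ≡ 8 (mod 23)
3^64 ≡ 8^2 = 64 ≡ 18 (mod 23)
3^128 ≡ 18^2 = 324 ≡ 2 (mod 23)
3^256 ≡ 2^2 = 4 (mod 23)
3^512 ≡ 4^2 = 16 (mod 23)
3^1024 ≡ 16^2 = 256 ≡ 3 (mod 23)
3^1210 = 3^1024 · 3^128 · 3^32 · 3^16 · 3^8 · 3^2 ≡ 3 · 2 · 8 · 13 · 6 · 9 (mod 23).
Accumulate the product:
3 · 2 = 6
6 · 8 = 48 ≡ 2
2 · 13 = 26 ≡ 3
3 · 6 = 18
18 · 9 = 162 ≡ 1

1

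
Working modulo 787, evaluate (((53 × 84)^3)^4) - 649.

755

53 × 84 = 4452 ≡ 517 (mod 787)
(517)^3 ≡ 657 (mod 787)
(657)^4 ≡ 617 (mod 787)
617 - 649 = -32 ≡ 755 (mod 787)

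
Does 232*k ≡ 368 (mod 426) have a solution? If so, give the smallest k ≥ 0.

gcd(232, 426) = 2, and 2 | 368, so solutions exist.
Divide through by 2: 116*k = 184 (mod 213).
116⁻¹ ≡ 101 (mod 213).
k ≡ 101*184 ≡ 53 (mod 213).
The smallest non-negative solution is k = 53.

53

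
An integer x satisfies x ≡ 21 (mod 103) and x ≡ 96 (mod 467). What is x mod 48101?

3832

103⁻¹ mod 467: 103×399 ≡ 1 (mod 467), so 103⁻¹ ≡ 399.
x = 21 + 103×((96 − 21)×399 mod 467) = 21 + 103×37 = 3832.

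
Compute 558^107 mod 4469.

558^1 ≡ 558 (mod 4469)
558^2 ≡ 558^2 = 311364 ≡ 3003 (mod 4469)
558^4 ≡ 3003^2 = 9018009 ≡ 4036 (mod 4469)
558^8 ≡ 4036^2 = 16289296 ≡ 4260 (mod 4469)
558^16 ≡ 4260^2 = 18147600 ≡ 3460 (mod 4469)
558^32 ≡ 3460^2 = 11971600 ≡ 3618 (mod 4469)
558^64 ≡ 3618^2 = 13089924 ≡ 223 (mod 4469)
558^107 = 558^64 · 558^32 · 558^8 · 558^2 · 558^1 ≡ 223 · 3618 · 4260 · 3003 · 558 (mod 4469).
Accumulate the product:
223 · 3618 = 806814 ≡ 2394
2394 · 4260 = 10198440 ≡ 182
182 · 3003 = 546546 ≡ 1328
1328 · 558 = 741024 ≡ 3639

3639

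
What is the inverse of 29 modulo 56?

29

56 = 1·29 + 27
29 = 1·27 + 2
27 = 13·2 + 1
2 = 2·1 + 0
gcd(29, 56) = 1, so the inverse exists.
Bézout: 1 = 14·56 − 27·29.
So 29⁻¹ ≡ −27 ≡ 29 (mod 56).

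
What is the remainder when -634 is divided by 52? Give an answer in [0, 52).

-634 = -13·52 + 42, so -634 ≡ 42 (mod 52).

42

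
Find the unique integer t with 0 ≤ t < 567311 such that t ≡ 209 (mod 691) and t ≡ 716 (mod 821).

508094

691⁻¹ mod 821: 691*701 ≡ 1 (mod 821), so 691⁻¹ ≡ 701.
t = 209 + 691*((716 − 209)*701 mod 821) = 209 + 691*735 = 508094.
Check: 508094 mod 691 = 209, 508094 mod 821 = 716. ✓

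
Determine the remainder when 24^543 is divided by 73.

543 in binary is 1000011111, i.e. 543 = 512 + 16 + 8 + 4 + 2 + 1.
24^1 ≡ 24 (mod 73)
24^2 ≡ 24^2 = 576 ≡ 65 (mod 73)
24^4 ≡ 65^2 = 4225 ≡ 64 (mod 73)
24^8 ≡ 64^2 = 4096 ≡ 8 (mod 73)
24^16 ≡ 8^2 = 64 (mod 73)
24^32 ≡ 64^2 = 4096 ≡ 8 (mod 73)
24^64 ≡ 8^2 = 64 (mod 73)
24^128 ≡ 64^2 = 4096 ≡ 8 (mod 73)
24^256 ≡ 8^2 = 64 (mod 73)
24^512 ≡ 64^2 = 4096 ≡ 8 (mod 73)
24^543 = 24^512 × 24^16 × 24^8 × 24^4 × 24^2 × 24^1 ≡ 8 × 64 × 8 × 64 × 65 × 24 (mod 73).
Accumulate the product:
8 × 64 = 512 ≡ 1
1 × 8 = 8
8 × 64 = 512 ≡ 1
1 × 65 = 65
65 × 24 = 1560 ≡ 27

27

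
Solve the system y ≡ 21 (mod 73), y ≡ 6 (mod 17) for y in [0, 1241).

73⁻¹ mod 17: 73*7 ≡ 1 (mod 17), so 73⁻¹ ≡ 7.
y = 21 + 73*((6 − 21)*7 mod 17) = 21 + 73*14 = 1043.
Check: 1043 mod 73 = 21, 1043 mod 17 = 6. ✓

1043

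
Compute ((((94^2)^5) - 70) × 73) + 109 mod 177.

(94)^2 ≡ 163 (mod 177)
(163)^5 ≡ 79 (mod 177)
79 - 70 = 9
9 × 73 = 657 ≡ 126 (mod 177)
126 + 109 = 235 ≡ 58 (mod 177)

58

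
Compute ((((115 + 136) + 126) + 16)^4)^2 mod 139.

115 + 136 = 251 ≡ 112 (mod 139)
112 + 126 = 238 ≡ 99 (mod 139)
99 + 16 = 115
(115)^4 ≡ 122 (mod 139)
(122)^2 ≡ 11 (mod 139)

11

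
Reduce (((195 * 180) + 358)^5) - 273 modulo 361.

195 * 180 = 35100 ≡ 83 (mod 361)
83 + 358 = 441 ≡ 80 (mod 361)
(80)^5 ≡ 112 (mod 361)
112 - 273 = -161 ≡ 200 (mod 361)

200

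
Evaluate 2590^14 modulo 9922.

4266

Compute successive squares:
2590^1 ≡ 2590 (mod 9922)
2590^2 ≡ 2590^2 = 6708100 ≡ 828 (mod 9922)
2590^4 ≡ 828^2 = 685584 ≡ 966 (mod 9922)
2590^8 ≡ 966^2 = 933156 ≡ 488 (mod 9922)
2590^14 = 2590^8 * 2590^4 * 2590^2 ≡ 488 * 966 * 828 (mod 9922).
Accumulate the product:
488 * 966 = 471408 ≡ 5074
5074 * 828 = 4201272 ≡ 4266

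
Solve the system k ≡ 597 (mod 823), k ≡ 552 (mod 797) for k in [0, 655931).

528963

823⁻¹ mod 797: 823·92 ≡ 1 (mod 797), so 823⁻¹ ≡ 92.
k = 597 + 823·((552 − 597)·92 mod 797) = 597 + 823·642 = 528963.
Check: 528963 mod 823 = 597, 528963 mod 797 = 552. ✓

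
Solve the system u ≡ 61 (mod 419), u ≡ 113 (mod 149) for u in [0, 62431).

419⁻¹ mod 149: 419×133 ≡ 1 (mod 149), so 419⁻¹ ≡ 133.
u = 61 + 419×((113 − 61)×133 mod 149) = 61 + 419×62 = 26039.
Check: 26039 mod 419 = 61, 26039 mod 149 = 113. ✓

26039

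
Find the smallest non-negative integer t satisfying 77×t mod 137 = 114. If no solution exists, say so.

94

gcd(77, 137) = 1, so a unique solution mod 137 exists.
77⁻¹ ≡ 121 (mod 137).
t ≡ 121×114 ≡ 94 (mod 137).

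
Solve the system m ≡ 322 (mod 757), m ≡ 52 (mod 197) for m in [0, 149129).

757⁻¹ mod 197: 757×108 ≡ 1 (mod 197), so 757⁻¹ ≡ 108.
m = 322 + 757×((52 − 322)×108 mod 197) = 322 + 757×193 = 146423.

146423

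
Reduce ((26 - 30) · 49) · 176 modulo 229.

83

26 - 30 = -4 ≡ 225 (mod 229)
225 · 49 = 11025 ≡ 33 (mod 229)
33 · 176 = 5808 ≡ 83 (mod 229)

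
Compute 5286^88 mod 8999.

Compute successive squares:
5286^1 ≡ 5286 (mod 8999)
5286^2 ≡ 5286^2 = 27941796 ≡ 8900 (mod 8999)
5286^4 ≡ 8900^2 = 79210000 ≡ 802 (mod 8999)
5286^8 ≡ 802^2 = 643204 ≡ 4275 (mod 8999)
5286^16 ≡ 4275^2 = 18275625 ≡ 7655 (mod 8999)
5286^32 ≡ 7655^2 = 58599025 ≡ 6536 (mod 8999)
5286^64 ≡ 6536^2 = 42719296 ≡ 1043 (mod 8999)
5286^88 = 5286^64 * 5286^16 * 5286^8 ≡ 1043 * 7655 * 4275 (mod 8999).
Accumulate the product:
1043 * 7655 = 7984165 ≡ 2052
2052 * 4275 = 8772300 ≡ 7274

7274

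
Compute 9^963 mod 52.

963 in binary is 1111000011, i.e. 963 = 512 + 256 + 128 + 64 + 2 + 1.
9^1 ≡ 9 (mod 52)
9^2 ≡ 9^2 = 81 ≡ 29 (mod 52)
9^4 ≡ 29^2 = 841 ≡ 9 (mod 52)
9^8 ≡ 9^2 = 81 ≡ 29 (mod 52)
9^16 ≡ 29^2 = 841 ≡ 9 (mod 52)
9^32 ≡ 9^2 = 81 ≡ 29 (mod 52)
9^64 ≡ 29^2 = 841 ≡ 9 (mod 52)
9^128 ≡ 9^2 = 81 ≡ 29 (mod 52)
9^256 ≡ 29^2 = 841 ≡ 9 (mod 52)
9^512 ≡ 9^2 = 81 ≡ 29 (mod 52)
9^963 = 9^512 · 9^256 · 9^128 · 9^64 · 9^2 · 9^1 ≡ 29 · 9 · 29 · 9 · 29 · 9 (mod 52).
Accumulate the product:
29 · 9 = 261 ≡ 1
1 · 29 = 29
29 · 9 = 261 ≡ 1
1 · 29 = 29
29 · 9 = 261 ≡ 1

1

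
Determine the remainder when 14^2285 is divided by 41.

27

2285 in binary is 100011101101, i.e. 2285 = 2048 + 128 + 64 + 32 + 8 + 4 + 1.
14^1 ≡ 14 (mod 41)
14^2 ≡ 14^2 = 196 ≡ 32 (mod 41)
14^4 ≡ 32^2 = 1024 ≡ 40 (mod 41)
14^8 ≡ 40^2 = 1600 ≡ 1 (mod 41)
14^16 ≡ 1^2 = 1 (mod 41)
14^32 ≡ 1^2 = 1 (mod 41)
14^64 ≡ 1^2 = 1 (mod 41)
14^128 ≡ 1^2 = 1 (mod 41)
14^256 ≡ 1^2 = 1 (mod 41)
14^512 ≡ 1^2 = 1 (mod 41)
14^1024 ≡ 1^2 = 1 (mod 41)
14^2048 ≡ 1^2 = 1 (mod 41)
14^2285 = 14^2048 × 14^128 × 14^64 × 14^32 × 14^8 × 14^4 × 14^1 ≡ 1 × 1 × 1 × 1 × 1 × 40 × 14 (mod 41).
Accumulate the product:
1 × 1 = 1
1 × 1 = 1
1 × 1 = 1
1 × 1 = 1
1 × 40 = 40
40 × 14 = 560 ≡ 27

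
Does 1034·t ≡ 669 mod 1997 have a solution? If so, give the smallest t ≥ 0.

gcd(1034, 1997) = 1, so a unique solution mod 1997 exists.
1034⁻¹ ≡ 1547 (mod 1997).
t ≡ 1547·669 ≡ 497 (mod 1997).

497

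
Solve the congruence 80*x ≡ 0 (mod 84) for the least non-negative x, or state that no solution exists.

gcd(80, 84) = 4, and 4 | 0, so solutions exist.
Divide through by 4: 20*x ≡ 0 mod 21.
20⁻¹ ≡ 20 (mod 21).
x ≡ 20*0 ≡ 0 (mod 21).
The smallest non-negative solution is x = 0.

0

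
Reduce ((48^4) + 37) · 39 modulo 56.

(48)^4 ≡ 8 (mod 56)
8 + 37 = 45
45 · 39 = 1755 ≡ 19 (mod 56)

19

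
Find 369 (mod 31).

369 = 11·31 + 28, so 369 ≡ 28 (mod 31).

28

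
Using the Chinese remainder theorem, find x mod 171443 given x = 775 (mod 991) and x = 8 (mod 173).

991⁻¹ mod 173: 991*92 ≡ 1 (mod 173), so 991⁻¹ ≡ 92.
x = 775 + 991*((8 − 775)*92 mod 173) = 775 + 991*20 = 20595.

20595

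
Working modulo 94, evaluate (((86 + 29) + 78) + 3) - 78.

86 + 29 = 115 ≡ 21 (mod 94)
21 + 78 = 99 ≡ 5 (mod 94)
5 + 3 = 8
8 - 78 = -70 ≡ 24 (mod 94)

24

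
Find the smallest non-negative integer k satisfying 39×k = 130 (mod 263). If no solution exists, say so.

91

gcd(39, 263) = 1, so a unique solution mod 263 exists.
39⁻¹ ≡ 27 (mod 263).
k ≡ 27×130 ≡ 91 (mod 263).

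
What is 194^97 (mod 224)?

97 in binary is 1100001, i.e. 97 = 64 + 32 + 1.
194^1 ≡ 194 (mod 224)
194^2 ≡ 194^2 = 37636 ≡ 4 (mod 224)
194^4 ≡ 4^2 = 16 (mod 224)
194^8 ≡ 16^2 = 256 ≡ 32 (mod 224)
194^16 ≡ 32^2 = 1024 ≡ 128 (mod 224)
194^32 ≡ 128^2 = 16384 ≡ 32 (mod 224)
194^64 ≡ 32^2 = 1024 ≡ 128 (mod 224)
194^97 = 194^64 * 194^32 * 194^1 ≡ 128 * 32 * 194 (mod 224).
Accumulate the product:
128 * 32 = 4096 ≡ 64
64 * 194 = 12416 ≡ 96

96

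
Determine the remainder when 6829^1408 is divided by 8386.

By square-and-multiply:
1408 in binary is 10110000000, i.e. 1408 = 1024 + 256 + 128.
6829^1 ≡ 6829 (mod 8386)
6829^2 ≡ 6829^2 = 46635241 ≡ 695 (mod 8386)
6829^4 ≡ 695^2 = 483025 ≡ 5023 (mod 8386)
6829^8 ≡ 5023^2 = 25230529 ≡ 5441 (mod 8386)
6829^16 ≡ 5441^2 = 29604481 ≡ 1901 (mod 8386)
6829^32 ≡ 1901^2 = 3613801 ≡ 7821 (mod 8386)
6829^64 ≡ 7821^2 = 61168041 ≡ 557 (mod 8386)
6829^128 ≡ 557^2 = 310249 ≡ 8353 (mod 8386)
6829^256 ≡ 8353^2 = 69772609 ≡ 1089 (mod 8386)
6829^512 ≡ 1089^2 = 1185921 ≡ 3495 (mod 8386)
6829^1024 ≡ 3495^2 = 12215025 ≡ 5009 (mod 8386)
6829^1408 = 6829^1024 * 6829^256 * 6829^128 ≡ 5009 * 1089 * 8353 (mod 8386).
Accumulate the product:
5009 * 1089 = 5454801 ≡ 3901
3901 * 8353 = 32585053 ≡ 5443

5443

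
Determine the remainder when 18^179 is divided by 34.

By square-and-multiply:
179 in binary is 10110011, i.e. 179 = 128 + 32 + 16 + 2 + 1.
18^1 ≡ 18 (mod 34)
18^2 ≡ 18^2 = 324 ≡ 18 (mod 34)
18^4 ≡ 18^2 = 324 ≡ 18 (mod 34)
18^8 ≡ 18^2 = 324 ≡ 18 (mod 34)
18^16 ≡ 18^2 = 324 ≡ 18 (mod 34)
18^32 ≡ 18^2 = 324 ≡ 18 (mod 34)
18^64 ≡ 18^2 = 324 ≡ 18 (mod 34)
18^128 ≡ 18^2 = 324 ≡ 18 (mod 34)
18^179 = 18^128 * 18^32 * 18^16 * 18^2 * 18^1 ≡ 18 * 18 * 18 * 18 * 18 (mod 34).
Accumulate the product:
18 * 18 = 324 ≡ 18
18 * 18 = 324 ≡ 18
18 * 18 = 324 ≡ 18
18 * 18 = 324 ≡ 18

18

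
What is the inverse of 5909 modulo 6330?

By the extended Euclidean algorithm:
6330 = 1*5909 + 421
5909 = 14*421 + 15
421 = 28*15 + 1
15 = 15*1 + 0
gcd(5909, 6330) = 1, so the inverse exists.
Bézout: 1 = 393*6330 − 421*5909.
So 5909⁻¹ ≡ −421 ≡ 5909 (mod 6330).

5909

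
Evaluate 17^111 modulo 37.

29

17^1 ≡ 17 (mod 37)
17^2 ≡ 17^2 = 289 ≡ 30 (mod 37)
17^4 ≡ 30^2 = 900 ≡ 12 (mod 37)
17^8 ≡ 12^2 = 144 ≡ 33 (mod 37)
17^16 ≡ 33^2 = 1089 ≡ 16 (mod 37)
17^32 ≡ 16^2 = 256 ≡ 34 (mod 37)
17^64 ≡ 34^2 = 1156 ≡ 9 (mod 37)
17^111 = 17^64 × 17^32 × 17^8 × 17^4 × 17^2 × 17^1 ≡ 9 × 34 × 33 × 12 × 30 × 17 (mod 37).
Accumulate the product:
9 × 34 = 306 ≡ 10
10 × 33 = 330 ≡ 34
34 × 12 = 408 ≡ 1
1 × 30 = 30
30 × 17 = 510 ≡ 29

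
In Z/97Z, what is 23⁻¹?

38

97 = 4×23 + 5
23 = 4×5 + 3
5 = 1×3 + 2
3 = 1×2 + 1
2 = 2×1 + 0
gcd(23, 97) = 1, so the inverse exists.
Back-substitute for 1:
1 = 1×3 − 1×2
  = −1×5 + 2×3
  = 2×23 − 9×5
  = −9×97 + 38×23
So 23⁻¹ ≡ 38 (mod 97).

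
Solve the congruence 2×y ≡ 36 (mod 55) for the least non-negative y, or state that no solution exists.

gcd(2, 55) = 1, so a unique solution mod 55 exists.
2⁻¹ ≡ 28 (mod 55).
y ≡ 28×36 ≡ 18 (mod 55).

18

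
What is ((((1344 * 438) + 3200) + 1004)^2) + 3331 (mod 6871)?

1344 * 438 = 588672 ≡ 4637 (mod 6871)
4637 + 3200 = 7837 ≡ 966 (mod 6871)
966 + 1004 = 1970
(1970)^2 ≡ 5656 (mod 6871)
5656 + 3331 = 8987 ≡ 2116 (mod 6871)

2116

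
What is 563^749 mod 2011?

1763

Using repeated squaring:
563^1 ≡ 563 (mod 2011)
563^2 ≡ 563^2 = 316969 ≡ 1242 (mod 2011)
563^4 ≡ 1242^2 = 1542564 ≡ 127 (mod 2011)
563^8 ≡ 127^2 = 16129 ≡ 41 (mod 2011)
563^16 ≡ 41^2 = 1681 (mod 2011)
563^32 ≡ 1681^2 = 2825761 ≡ 306 (mod 2011)
563^64 ≡ 306^2 = 93636 ≡ 1130 (mod 2011)
563^128 ≡ 1130^2 = 1276900 ≡ 1926 (mod 2011)
563^256 ≡ 1926^2 = 3709476 ≡ 1192 (mod 2011)
563^512 ≡ 1192^2 = 1420864 ≡ 1098 (mod 2011)
563^749 = 563^512 * 563^128 * 563^64 * 563^32 * 563^8 * 563^4 * 563^1 ≡ 1098 * 1926 * 1130 * 306 * 41 * 127 * 563 (mod 2011).
Accumulate the product:
1098 * 1926 = 2114748 ≡ 1187
1187 * 1130 = 1341310 ≡ 1984
1984 * 306 = 607104 ≡ 1793
1793 * 41 = 73513 ≡ 1117
1117 * 127 = 141859 ≡ 1089
1089 * 563 = 613107 ≡ 1763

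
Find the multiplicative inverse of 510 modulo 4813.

2482

By the extended Euclidean algorithm:
4813 = 9×510 + 223
510 = 2×223 + 64
223 = 3×64 + 31
64 = 2×31 + 2
31 = 15×2 + 1
2 = 2×1 + 0
gcd(510, 4813) = 1, so the inverse exists.
Bézout: 1 = 247×4813 − 2331×510.
So 510⁻¹ ≡ −2331 ≡ 2482 (mod 4813).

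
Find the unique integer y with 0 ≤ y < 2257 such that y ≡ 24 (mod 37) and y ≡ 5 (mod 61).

1652

37⁻¹ mod 61: 37×33 ≡ 1 (mod 61), so 37⁻¹ ≡ 33.
y = 24 + 37×((5 − 24)×33 mod 61) = 24 + 37×44 = 1652.
Check: 1652 mod 37 = 24, 1652 mod 61 = 5. ✓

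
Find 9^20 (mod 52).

29

20 in binary is 10100, i.e. 20 = 16 + 4.
9^1 ≡ 9 (mod 52)
9^2 ≡ 9^2 = 81 ≡ 29 (mod 52)
9^4 ≡ 29^2 = 841 ≡ 9 (mod 52)
9^8 ≡ 9^2 = 81 ≡ 29 (mod 52)
9^16 ≡ 29^2 = 841 ≡ 9 (mod 52)
9^20 = 9^16 · 9^4 ≡ 9 · 9 (mod 52).
9 · 9 = 81 ≡ 29 (mod 52).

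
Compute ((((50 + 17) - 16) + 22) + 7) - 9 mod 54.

17

50 + 17 = 67 ≡ 13 (mod 54)
13 - 16 = -3 ≡ 51 (mod 54)
51 + 22 = 73 ≡ 19 (mod 54)
19 + 7 = 26
26 - 9 = 17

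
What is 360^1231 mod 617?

360^1 ≡ 360 (mod 617)
360^2 ≡ 360^2 = 129600 ≡ 30 (mod 617)
360^4 ≡ 30^2 = 900 ≡ 283 (mod 617)
360^8 ≡ 283^2 = 80089 ≡ 496 (mod 617)
360^16 ≡ 496^2 = 246016 ≡ 450 (mod 617)
360^32 ≡ 450^2 = 202500 ≡ 124 (mod 617)
360^64 ≡ 124^2 = 15376 ≡ 568 (mod 617)
360^128 ≡ 568^2 = 322624 ≡ 550 (mod 617)
360^256 ≡ 550^2 = 302500 ≡ 170 (mod 617)
360^512 ≡ 170^2 = 28900 ≡ 518 (mod 617)
360^1024 ≡ 518^2 = 268324 ≡ 546 (mod 617)
360^1231 = 360^1024 · 360^128 · 360^64 · 360^8 · 360^4 · 360^2 · 360^1 ≡ 546 · 550 · 568 · 496 · 283 · 30 · 360 (mod 617).
Accumulate the product:
546 · 550 = 300300 ≡ 438
438 · 568 = 248784 ≡ 133
133 · 496 = 65968 ≡ 566
566 · 283 = 160178 ≡ 375
375 · 30 = 11250 ≡ 144
144 · 360 = 51840 ≡ 12

12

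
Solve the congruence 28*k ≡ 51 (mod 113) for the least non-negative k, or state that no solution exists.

22

gcd(28, 113) = 1, so a unique solution mod 113 exists.
28⁻¹ ≡ 109 (mod 113).
k ≡ 109*51 ≡ 22 (mod 113).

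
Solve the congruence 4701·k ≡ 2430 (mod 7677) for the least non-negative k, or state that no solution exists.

1872

gcd(4701, 7677) = 3, and 3 | 2430, so solutions exist.
Divide through by 3: 1567·k ≡ 810 mod 2559.
1567⁻¹ ≡ 988 (mod 2559).
k ≡ 988·810 ≡ 1872 (mod 2559).
The smallest non-negative solution is k = 1872.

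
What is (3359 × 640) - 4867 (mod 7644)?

4573

3359 × 640 = 2149760 ≡ 1796 (mod 7644)
1796 - 4867 = -3071 ≡ 4573 (mod 7644)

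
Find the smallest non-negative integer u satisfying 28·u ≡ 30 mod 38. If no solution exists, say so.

16

gcd(28, 38) = 2, and 2 | 30, so solutions exist.
Divide through by 2: 14·u mod 19 = 15.
14⁻¹ ≡ 15 (mod 19).
u ≡ 15·15 ≡ 16 (mod 19).
The smallest non-negative solution is u = 16.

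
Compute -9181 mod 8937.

-9181 = -2·8937 + 8693, so -9181 ≡ 8693 (mod 8937).

8693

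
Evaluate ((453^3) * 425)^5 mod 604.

(453)^3 ≡ 453 (mod 604)
453 * 425 = 192525 ≡ 453 (mod 604)
(453)^5 ≡ 453 (mod 604)

453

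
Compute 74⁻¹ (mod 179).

179 = 2*74 + 31
74 = 2*31 + 12
31 = 2*12 + 7
12 = 1*7 + 5
7 = 1*5 + 2
5 = 2*2 + 1
2 = 2*1 + 0
gcd(74, 179) = 1, so the inverse exists.
Bézout: 1 = −31*179 + 75*74.
So 74⁻¹ ≡ 75 (mod 179).

75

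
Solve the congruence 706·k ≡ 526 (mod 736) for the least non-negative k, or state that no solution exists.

7

gcd(706, 736) = 2, and 2 | 526, so solutions exist.
Divide through by 2: 353·k mod 368 = 263.
353⁻¹ ≡ 49 (mod 368).
k ≡ 49·263 ≡ 7 (mod 368).
The smallest non-negative solution is k = 7.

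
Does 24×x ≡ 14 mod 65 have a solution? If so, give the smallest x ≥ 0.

gcd(24, 65) = 1, so a unique solution mod 65 exists.
24⁻¹ ≡ 19 (mod 65).
x ≡ 19×14 ≡ 6 (mod 65).

6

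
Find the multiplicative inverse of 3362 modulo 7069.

By the extended Euclidean algorithm:
7069 = 2·3362 + 345
3362 = 9·345 + 257
345 = 1·257 + 88
257 = 2·88 + 81
88 = 1·81 + 7
81 = 11·7 + 4
7 = 1·4 + 3
4 = 1·3 + 1
3 = 3·1 + 0
gcd(3362, 7069) = 1, so the inverse exists.
Back-substitute for 1:
1 = 1·4 − 1·3
  = −1·7 + 2·4
  = 2·81 − 23·7
  = −23·88 + 25·81
  = 25·257 − 73·88
  = −73·345 + 98·257
  = 98·3362 − 955·345
  = −955·7069 + 2008·3362
So 3362⁻¹ ≡ 2008 (mod 7069).

2008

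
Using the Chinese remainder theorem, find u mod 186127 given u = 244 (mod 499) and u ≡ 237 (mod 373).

499⁻¹ mod 373: 499·299 ≡ 1 (mod 373), so 499⁻¹ ≡ 299.
u = 244 + 499·((237 − 244)·299 mod 373) = 244 + 499·145 = 72599.

72599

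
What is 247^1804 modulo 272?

33

1804 in binary is 11100001100, i.e. 1804 = 1024 + 512 + 256 + 8 + 4.
247^1 ≡ 247 (mod 272)
247^2 ≡ 247^2 = 61009 ≡ 81 (mod 272)
247^4 ≡ 81^2 = 6561 ≡ 33 (mod 272)
247^8 ≡ 33^2 = 1089 ≡ 1 (mod 272)
247^16 ≡ 1^2 = 1 (mod 272)
247^32 ≡ 1^2 = 1 (mod 272)
247^64 ≡ 1^2 = 1 (mod 272)
247^128 ≡ 1^2 = 1 (mod 272)
247^256 ≡ 1^2 = 1 (mod 272)
247^512 ≡ 1^2 = 1 (mod 272)
247^1024 ≡ 1^2 = 1 (mod 272)
247^1804 = 247^1024 * 247^512 * 247^256 * 247^8 * 247^4 ≡ 1 * 1 * 1 * 1 * 33 (mod 272).
Accumulate the product:
1 * 1 = 1
1 * 1 = 1
1 * 1 = 1
1 * 33 = 33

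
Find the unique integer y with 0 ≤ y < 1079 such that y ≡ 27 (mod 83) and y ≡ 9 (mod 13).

1023

83⁻¹ mod 13: 83*8 ≡ 1 (mod 13), so 83⁻¹ ≡ 8.
y = 27 + 83*((9 − 27)*8 mod 13) = 27 + 83*12 = 1023.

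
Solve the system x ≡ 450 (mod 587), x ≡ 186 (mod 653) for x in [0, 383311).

2798

587⁻¹ mod 653: 587·465 ≡ 1 (mod 653), so 587⁻¹ ≡ 465.
x = 450 + 587·((186 − 450)·465 mod 653) = 450 + 587·4 = 2798.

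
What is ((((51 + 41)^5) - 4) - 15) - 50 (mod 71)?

41

51 + 41 = 92 ≡ 21 (mod 71)
(21)^5 ≡ 39 (mod 71)
39 - 4 = 35
35 - 15 = 20
20 - 50 = -30 ≡ 41 (mod 71)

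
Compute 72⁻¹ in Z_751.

678

By the extended Euclidean algorithm:
751 = 10×72 + 31
72 = 2×31 + 10
31 = 3×10 + 1
10 = 10×1 + 0
gcd(72, 751) = 1, so the inverse exists.
Back-substitute for 1:
1 = 1×31 − 3×10
  = −3×72 + 7×31
  = 7×751 − 73×72
So 72⁻¹ ≡ −73 ≡ 678 (mod 751).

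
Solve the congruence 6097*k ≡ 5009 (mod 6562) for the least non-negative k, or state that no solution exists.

gcd(6097, 6562) = 1, so a unique solution mod 6562 exists.
6097⁻¹ ≡ 4417 (mod 6562).
k ≡ 4417*5009 ≡ 4251 (mod 6562).

4251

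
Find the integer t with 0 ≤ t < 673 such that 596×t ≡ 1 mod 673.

437

673 = 1·596 + 77
596 = 7·77 + 57
77 = 1·57 + 20
57 = 2·20 + 17
20 = 1·17 + 3
17 = 5·3 + 2
3 = 1·2 + 1
2 = 2·1 + 0
gcd(596, 673) = 1, so the inverse exists.
Back-substitute for 1:
1 = 1·3 − 1·2
  = −1·17 + 6·3
  = 6·20 − 7·17
  = −7·57 + 20·20
  = 20·77 − 27·57
  = −27·596 + 209·77
  = 209·673 − 236·596
So 596⁻¹ ≡ −236 ≡ 437 (mod 673).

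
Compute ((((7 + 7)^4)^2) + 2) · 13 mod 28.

7 + 7 = 14
(14)^4 ≡ 0 (mod 28)
(0)^2 ≡ 0 (mod 28)
0 + 2 = 2
2 · 13 = 26

26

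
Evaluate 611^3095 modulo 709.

701

Compute successive squares:
3095 in binary is 110000010111, i.e. 3095 = 2048 + 1024 + 16 + 4 + 2 + 1.
611^1 ≡ 611 (mod 709)
611^2 ≡ 611^2 = 373321 ≡ 387 (mod 709)
611^4 ≡ 387^2 = 149769 ≡ 170 (mod 709)
611^8 ≡ 170^2 = 28900 ≡ 540 (mod 709)
611^16 ≡ 540^2 = 291600 ≡ 201 (mod 709)
611^32 ≡ 201^2 = 40401 ≡ 697 (mod 709)
611^64 ≡ 697^2 = 485809 ≡ 144 (mod 709)
611^128 ≡ 144^2 = 20736 ≡ 175 (mod 709)
611^256 ≡ 175^2 = 30625 ≡ 138 (mod 709)
611^512 ≡ 138^2 = 19044 ≡ 610 (mod 709)
611^1024 ≡ 610^2 = 372100 ≡ 584 (mod 709)
611^2048 ≡ 584^2 = 341056 ≡ 27 (mod 709)
611^3095 = 611^2048 × 611^1024 × 611^16 × 611^4 × 611^2 × 611^1 ≡ 27 × 584 × 201 × 170 × 387 × 611 (mod 709).
Accumulate the product:
27 × 584 = 15768 ≡ 170
170 × 201 = 34170 ≡ 138
138 × 170 = 23460 ≡ 63
63 × 387 = 24381 ≡ 275
275 × 611 = 168025 ≡ 701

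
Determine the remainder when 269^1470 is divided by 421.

1

Using repeated squaring:
1470 in binary is 10110111110, i.e. 1470 = 1024 + 256 + 128 + 32 + 16 + 8 + 4 + 2.
269^1 ≡ 269 (mod 421)
269^2 ≡ 269^2 = 72361 ≡ 370 (mod 421)
269^4 ≡ 370^2 = 136900 ≡ 75 (mod 421)
269^8 ≡ 75^2 = 5625 ≡ 152 (mod 421)
269^16 ≡ 152^2 = 23104 ≡ 370 (mod 421)
269^32 ≡ 370^2 = 136900 ≡ 75 (mod 421)
269^64 ≡ 75^2 = 5625 ≡ 152 (mod 421)
269^128 ≡ 152^2 = 23104 ≡ 370 (mod 421)
269^256 ≡ 370^2 = 136900 ≡ 75 (mod 421)
269^512 ≡ 75^2 = 5625 ≡ 152 (mod 421)
269^1024 ≡ 152^2 = 23104 ≡ 370 (mod 421)
269^1470 = 269^1024 * 269^256 * 269^128 * 269^32 * 269^16 * 269^8 * 269^4 * 269^2 ≡ 370 * 75 * 370 * 75 * 370 * 152 * 75 * 370 (mod 421).
Accumulate the product:
370 * 75 = 27750 ≡ 385
385 * 370 = 142450 ≡ 152
152 * 75 = 11400 ≡ 33
33 * 370 = 12210 ≡ 1
1 * 152 = 152
152 * 75 = 11400 ≡ 33
33 * 370 = 12210 ≡ 1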